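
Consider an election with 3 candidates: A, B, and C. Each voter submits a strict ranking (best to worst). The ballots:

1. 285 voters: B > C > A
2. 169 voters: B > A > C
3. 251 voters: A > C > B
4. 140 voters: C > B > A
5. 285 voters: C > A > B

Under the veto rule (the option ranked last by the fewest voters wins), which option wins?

C

Last-place votes: A 425, B 536, C 169.
C is ranked last by the fewest voters, so C wins.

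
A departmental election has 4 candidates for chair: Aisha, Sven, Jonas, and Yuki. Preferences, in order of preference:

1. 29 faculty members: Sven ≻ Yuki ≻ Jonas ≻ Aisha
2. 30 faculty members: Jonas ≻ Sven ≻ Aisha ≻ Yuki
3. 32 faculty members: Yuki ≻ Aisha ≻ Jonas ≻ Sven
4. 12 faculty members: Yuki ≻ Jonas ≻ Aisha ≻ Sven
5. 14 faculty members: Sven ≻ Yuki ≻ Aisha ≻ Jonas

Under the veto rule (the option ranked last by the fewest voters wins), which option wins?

Last-place votes: Aisha 29, Sven 44, Jonas 14, Yuki 30.
Jonas is ranked last by the fewest voters, so Jonas wins.

Jonas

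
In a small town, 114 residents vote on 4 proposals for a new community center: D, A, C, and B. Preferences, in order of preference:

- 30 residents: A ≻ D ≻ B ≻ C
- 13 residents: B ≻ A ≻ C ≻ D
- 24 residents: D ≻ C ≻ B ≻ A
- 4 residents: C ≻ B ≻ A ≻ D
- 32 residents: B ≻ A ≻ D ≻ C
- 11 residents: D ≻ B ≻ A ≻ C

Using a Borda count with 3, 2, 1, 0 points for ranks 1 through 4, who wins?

D: 30·2 + 13·0 + 24·3 + 4·0 + 32·1 + 11·3 = 197
A: 30·3 + 13·2 + 24·0 + 4·1 + 32·2 + 11·1 = 195
C: 30·0 + 13·1 + 24·2 + 4·3 + 32·0 + 11·0 = 73
B: 30·1 + 13·3 + 24·1 + 4·2 + 32·3 + 11·2 = 219
B has the highest Borda score (219).

B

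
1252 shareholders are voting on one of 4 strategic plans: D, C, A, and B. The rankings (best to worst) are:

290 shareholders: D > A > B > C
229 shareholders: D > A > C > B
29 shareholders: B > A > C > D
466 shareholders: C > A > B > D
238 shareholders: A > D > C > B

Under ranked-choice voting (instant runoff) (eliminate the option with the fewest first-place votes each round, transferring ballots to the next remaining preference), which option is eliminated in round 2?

A

Round 1: D 519, C 466, A 238, B 29. Eliminate B.
Round 2: D 519, C 466, A 267. Eliminate A.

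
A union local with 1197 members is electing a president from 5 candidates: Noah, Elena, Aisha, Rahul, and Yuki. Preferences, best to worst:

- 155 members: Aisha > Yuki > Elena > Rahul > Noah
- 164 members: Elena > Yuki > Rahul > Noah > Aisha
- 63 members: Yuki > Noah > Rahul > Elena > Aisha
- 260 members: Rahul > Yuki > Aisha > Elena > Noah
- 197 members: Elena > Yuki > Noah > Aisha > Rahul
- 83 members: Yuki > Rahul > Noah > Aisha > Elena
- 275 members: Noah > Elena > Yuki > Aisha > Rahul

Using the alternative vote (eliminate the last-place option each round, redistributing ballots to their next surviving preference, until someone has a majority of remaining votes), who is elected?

Round 1: Noah 275, Elena 361, Aisha 155, Rahul 260, Yuki 146. Eliminate Yuki.
Round 2: Noah 338, Elena 361, Aisha 155, Rahul 343. Eliminate Aisha.
Round 3: Noah 338, Elena 516, Rahul 343. Eliminate Noah.
Round 4: Elena 791, Rahul 406. Elena has a majority.

Elena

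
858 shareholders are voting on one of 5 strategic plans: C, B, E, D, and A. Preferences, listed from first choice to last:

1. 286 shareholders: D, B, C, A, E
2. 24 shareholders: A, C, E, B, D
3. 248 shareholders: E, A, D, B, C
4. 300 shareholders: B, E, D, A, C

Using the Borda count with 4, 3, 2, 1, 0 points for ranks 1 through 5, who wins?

B

C: 286·2 + 24·3 + 248·0 + 300·0 = 644
B: 286·3 + 24·1 + 248·1 + 300·4 = 2330
E: 286·0 + 24·2 + 248·4 + 300·3 = 1940
D: 286·4 + 24·0 + 248·2 + 300·2 = 2240
A: 286·1 + 24·4 + 248·3 + 300·1 = 1426
B has the highest Borda score (2330).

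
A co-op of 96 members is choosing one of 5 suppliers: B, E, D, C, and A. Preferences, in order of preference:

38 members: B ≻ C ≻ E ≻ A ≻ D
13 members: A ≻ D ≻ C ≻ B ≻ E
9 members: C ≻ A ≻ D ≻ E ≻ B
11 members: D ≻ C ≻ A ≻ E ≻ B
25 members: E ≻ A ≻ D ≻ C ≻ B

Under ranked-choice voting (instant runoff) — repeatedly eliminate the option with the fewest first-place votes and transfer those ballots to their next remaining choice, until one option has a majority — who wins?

Round 1: B 38, E 25, D 11, C 9, A 13. Eliminate C.
Round 2: B 38, E 25, D 11, A 22. Eliminate D.
Round 3: B 38, E 25, A 33. Eliminate E.
Round 4: B 38, A 58. A has a majority.

A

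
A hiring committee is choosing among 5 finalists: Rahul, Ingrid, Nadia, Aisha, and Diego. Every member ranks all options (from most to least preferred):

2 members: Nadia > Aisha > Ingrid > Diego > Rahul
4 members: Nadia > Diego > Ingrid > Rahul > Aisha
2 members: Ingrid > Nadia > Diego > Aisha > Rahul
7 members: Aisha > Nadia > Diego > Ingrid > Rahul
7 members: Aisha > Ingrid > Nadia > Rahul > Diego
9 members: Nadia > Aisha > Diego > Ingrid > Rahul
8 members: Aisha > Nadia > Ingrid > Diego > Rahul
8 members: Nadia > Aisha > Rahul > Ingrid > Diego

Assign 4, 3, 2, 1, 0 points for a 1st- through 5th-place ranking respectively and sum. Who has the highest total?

Nadia

Rahul: 2·0 + 4·1 + 2·0 + 7·0 + 7·1 + 9·0 + 8·0 + 8·2 = 27
Ingrid: 2·2 + 4·2 + 2·4 + 7·1 + 7·3 + 9·1 + 8·2 + 8·1 = 81
Nadia: 2·4 + 4·4 + 2·3 + 7·3 + 7·2 + 9·4 + 8·3 + 8·4 = 157
Aisha: 2·3 + 4·0 + 2·1 + 7·4 + 7·4 + 9·3 + 8·4 + 8·3 = 147
Diego: 2·1 + 4·3 + 2·2 + 7·2 + 7·0 + 9·2 + 8·1 + 8·0 = 58
Nadia has the highest Borda score (157).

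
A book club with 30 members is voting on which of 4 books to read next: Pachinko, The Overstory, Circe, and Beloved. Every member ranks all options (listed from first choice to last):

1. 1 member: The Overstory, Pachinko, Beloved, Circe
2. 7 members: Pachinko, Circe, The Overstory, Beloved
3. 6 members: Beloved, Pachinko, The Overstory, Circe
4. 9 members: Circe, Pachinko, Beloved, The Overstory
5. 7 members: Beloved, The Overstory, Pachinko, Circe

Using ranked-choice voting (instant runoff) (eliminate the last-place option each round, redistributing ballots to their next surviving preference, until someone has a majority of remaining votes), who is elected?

Round 1: Pachinko 7, The Overstory 1, Circe 9, Beloved 13. Eliminate The Overstory.
Round 2: Pachinko 8, Circe 9, Beloved 13. Eliminate Pachinko.
Round 3: Circe 16, Beloved 14. Circe has a majority.

Circe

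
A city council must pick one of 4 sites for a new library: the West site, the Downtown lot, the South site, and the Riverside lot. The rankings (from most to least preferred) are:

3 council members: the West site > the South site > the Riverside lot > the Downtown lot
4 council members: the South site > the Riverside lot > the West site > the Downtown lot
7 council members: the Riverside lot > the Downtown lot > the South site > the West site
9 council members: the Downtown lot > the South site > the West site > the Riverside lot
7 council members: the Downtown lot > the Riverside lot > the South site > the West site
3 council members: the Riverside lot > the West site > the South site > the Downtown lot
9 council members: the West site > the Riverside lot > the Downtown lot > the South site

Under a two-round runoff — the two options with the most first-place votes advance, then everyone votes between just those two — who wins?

the Downtown lot

Round 1 first-place votes: the West site 12, the Downtown lot 16, the South site 4, the Riverside lot 10.
the Downtown lot and the West site advance.
Runoff: the Downtown lot is preferred to the West site by 23 voters; the West site by 19.
the Downtown lot wins the runoff.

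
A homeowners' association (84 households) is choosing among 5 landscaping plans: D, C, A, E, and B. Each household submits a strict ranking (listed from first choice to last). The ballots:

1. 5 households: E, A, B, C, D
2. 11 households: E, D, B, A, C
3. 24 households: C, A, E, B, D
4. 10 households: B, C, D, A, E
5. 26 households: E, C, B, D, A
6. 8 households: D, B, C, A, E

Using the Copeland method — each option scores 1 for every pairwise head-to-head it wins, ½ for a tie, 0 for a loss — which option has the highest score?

D: beats A; loses to C, E, and B → score 1.
C: beats D, A, and B; ties E → score 3.5.
A: ties E; loses to D, C, and B → score 0.5.
E: beats D and B; ties C and A → score 3.
B: beats D and A; loses to C and E → score 2.
C has the best pairwise record.

C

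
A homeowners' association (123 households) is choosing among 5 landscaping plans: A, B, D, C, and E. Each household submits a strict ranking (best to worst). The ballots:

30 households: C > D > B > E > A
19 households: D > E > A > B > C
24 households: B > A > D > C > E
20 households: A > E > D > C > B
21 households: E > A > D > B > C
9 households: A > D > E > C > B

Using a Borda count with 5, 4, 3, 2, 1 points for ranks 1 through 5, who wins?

A: 30·1 + 19·3 + 24·4 + 20·5 + 21·4 + 9·5 = 412
B: 30·3 + 19·2 + 24·5 + 20·1 + 21·2 + 9·1 = 319
D: 30·4 + 19·5 + 24·3 + 20·3 + 21·3 + 9·4 = 446
C: 30·5 + 19·1 + 24·2 + 20·2 + 21·1 + 9·2 = 296
E: 30·2 + 19·4 + 24·1 + 20·4 + 21·5 + 9·3 = 372
D has the highest Borda score (446).

D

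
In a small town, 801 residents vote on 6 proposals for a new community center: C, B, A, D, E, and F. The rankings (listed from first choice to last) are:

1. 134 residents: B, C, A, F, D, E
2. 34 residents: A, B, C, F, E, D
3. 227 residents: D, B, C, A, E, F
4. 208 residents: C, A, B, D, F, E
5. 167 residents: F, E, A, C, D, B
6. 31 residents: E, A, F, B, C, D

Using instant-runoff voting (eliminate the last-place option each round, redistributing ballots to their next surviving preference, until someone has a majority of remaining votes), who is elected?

Round 1: C 208, B 134, A 34, D 227, E 31, F 167. Eliminate E.
Round 2: C 208, B 134, A 65, D 227, F 167. Eliminate A.
Round 3: C 208, B 168, D 227, F 198. Eliminate B.
Round 4: C 376, D 227, F 198. Eliminate F.
Round 5: C 574, D 227. C has a majority.

C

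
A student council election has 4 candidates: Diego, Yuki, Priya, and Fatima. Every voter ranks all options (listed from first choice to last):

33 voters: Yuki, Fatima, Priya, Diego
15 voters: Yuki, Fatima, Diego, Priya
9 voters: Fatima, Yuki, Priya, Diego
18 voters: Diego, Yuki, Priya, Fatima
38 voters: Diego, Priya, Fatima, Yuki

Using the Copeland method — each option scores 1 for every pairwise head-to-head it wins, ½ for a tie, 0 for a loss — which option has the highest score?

Yuki

Diego: beats Priya; loses to Yuki and Fatima → score 1.
Yuki: beats Diego, Priya, and Fatima → score 3.
Priya: loses to Diego, Yuki, and Fatima → score 0.
Fatima: beats Diego and Priya; loses to Yuki → score 2.
Yuki has the best pairwise record.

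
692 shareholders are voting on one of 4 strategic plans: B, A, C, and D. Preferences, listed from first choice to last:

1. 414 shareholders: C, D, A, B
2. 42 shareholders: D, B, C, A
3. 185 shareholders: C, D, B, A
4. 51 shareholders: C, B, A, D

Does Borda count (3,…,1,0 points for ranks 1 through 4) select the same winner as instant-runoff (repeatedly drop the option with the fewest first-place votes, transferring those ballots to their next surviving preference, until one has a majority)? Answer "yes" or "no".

yes

Borda — scores: B 371, A 465, C 1992, D 1324. Winner: C.
Instant-runoff — R1 B 0, A 0, C 650, D 42 (C winner). Winner: C.
The two methods agree.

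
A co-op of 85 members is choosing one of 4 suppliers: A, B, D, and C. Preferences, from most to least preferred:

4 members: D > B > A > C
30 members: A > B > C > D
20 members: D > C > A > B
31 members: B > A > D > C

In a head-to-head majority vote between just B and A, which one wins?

Voters preferring B to A: 35; preferring A to B: 50.
A wins the head-to-head.

A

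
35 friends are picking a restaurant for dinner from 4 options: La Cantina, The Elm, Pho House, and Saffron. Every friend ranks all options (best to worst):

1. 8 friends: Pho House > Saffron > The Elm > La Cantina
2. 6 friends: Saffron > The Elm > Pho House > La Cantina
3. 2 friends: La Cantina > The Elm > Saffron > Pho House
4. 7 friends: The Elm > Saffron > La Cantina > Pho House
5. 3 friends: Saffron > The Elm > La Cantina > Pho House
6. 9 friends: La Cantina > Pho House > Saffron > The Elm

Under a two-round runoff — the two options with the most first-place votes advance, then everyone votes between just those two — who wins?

Round 1 first-place votes: La Cantina 11, The Elm 7, Pho House 8, Saffron 9.
La Cantina and Saffron advance.
Runoff: La Cantina is preferred to Saffron by 11 voters; Saffron by 24.
Saffron wins the runoff.

Saffron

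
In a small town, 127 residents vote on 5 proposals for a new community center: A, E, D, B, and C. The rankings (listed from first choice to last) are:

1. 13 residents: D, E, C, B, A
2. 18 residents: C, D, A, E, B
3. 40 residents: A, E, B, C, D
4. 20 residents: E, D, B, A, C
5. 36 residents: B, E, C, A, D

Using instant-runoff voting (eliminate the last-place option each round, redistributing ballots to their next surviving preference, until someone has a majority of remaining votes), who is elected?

B

Round 1: A 40, E 20, D 13, B 36, C 18. Eliminate D.
Round 2: A 40, E 33, B 36, C 18. Eliminate C.
Round 3: A 58, E 33, B 36. Eliminate E.
Round 4: A 58, B 69. B has a majority.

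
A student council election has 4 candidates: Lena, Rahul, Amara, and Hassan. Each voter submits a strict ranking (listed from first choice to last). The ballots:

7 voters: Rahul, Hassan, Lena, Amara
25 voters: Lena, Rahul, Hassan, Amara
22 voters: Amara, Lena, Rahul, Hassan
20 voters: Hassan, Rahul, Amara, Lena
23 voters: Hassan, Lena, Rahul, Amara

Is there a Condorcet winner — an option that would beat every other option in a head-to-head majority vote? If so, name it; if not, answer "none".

none

Checking pairwise contests:
Hassan beats Lena 50–47.
Lena beats Rahul 70–27.
Lena beats Amara 55–42.
Rahul beats Hassan 54–43.
Every option loses at least one head-to-head, so there is no Condorcet winner.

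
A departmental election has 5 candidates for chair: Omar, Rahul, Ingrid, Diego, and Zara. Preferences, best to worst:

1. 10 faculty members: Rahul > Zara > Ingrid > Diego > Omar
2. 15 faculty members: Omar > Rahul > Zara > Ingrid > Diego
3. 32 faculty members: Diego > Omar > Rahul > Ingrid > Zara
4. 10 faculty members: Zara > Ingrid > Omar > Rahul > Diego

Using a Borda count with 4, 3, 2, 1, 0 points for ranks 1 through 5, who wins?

Omar

Omar: 10·0 + 15·4 + 32·3 + 10·2 = 176
Rahul: 10·4 + 15·3 + 32·2 + 10·1 = 159
Ingrid: 10·2 + 15·1 + 32·1 + 10·3 = 97
Diego: 10·1 + 15·0 + 32·4 + 10·0 = 138
Zara: 10·3 + 15·2 + 32·0 + 10·4 = 100
Omar has the highest Borda score (176).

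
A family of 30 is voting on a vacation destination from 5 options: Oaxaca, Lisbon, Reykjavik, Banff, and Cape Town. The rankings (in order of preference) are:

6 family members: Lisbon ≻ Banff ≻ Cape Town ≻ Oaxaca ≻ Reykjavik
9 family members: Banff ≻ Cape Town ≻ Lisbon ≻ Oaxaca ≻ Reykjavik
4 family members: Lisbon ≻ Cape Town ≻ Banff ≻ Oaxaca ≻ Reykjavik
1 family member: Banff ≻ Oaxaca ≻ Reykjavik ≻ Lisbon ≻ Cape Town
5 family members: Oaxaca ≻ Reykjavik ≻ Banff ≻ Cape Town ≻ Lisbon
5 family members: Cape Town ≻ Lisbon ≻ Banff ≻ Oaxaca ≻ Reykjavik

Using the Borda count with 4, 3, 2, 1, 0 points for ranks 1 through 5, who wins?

Banff

Oaxaca: 6·1 + 9·1 + 4·1 + 1·3 + 5·4 + 5·1 = 47
Lisbon: 6·4 + 9·2 + 4·4 + 1·1 + 5·0 + 5·3 = 74
Reykjavik: 6·0 + 9·0 + 4·0 + 1·2 + 5·3 + 5·0 = 17
Banff: 6·3 + 9·4 + 4·2 + 1·4 + 5·2 + 5·2 = 86
Cape Town: 6·2 + 9·3 + 4·3 + 1·0 + 5·1 + 5·4 = 76
Banff has the highest Borda score (86).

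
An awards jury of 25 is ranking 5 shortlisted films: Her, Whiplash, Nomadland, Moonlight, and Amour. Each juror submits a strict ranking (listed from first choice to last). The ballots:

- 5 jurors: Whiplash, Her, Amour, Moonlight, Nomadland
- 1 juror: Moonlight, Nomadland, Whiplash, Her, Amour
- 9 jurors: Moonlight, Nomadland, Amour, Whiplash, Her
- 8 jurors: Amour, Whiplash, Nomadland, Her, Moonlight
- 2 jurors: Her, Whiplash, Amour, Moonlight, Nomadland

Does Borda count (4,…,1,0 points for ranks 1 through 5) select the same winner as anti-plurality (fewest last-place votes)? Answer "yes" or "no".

Borda — scores: Her 32, Whiplash 61, Nomadland 46, Moonlight 47, Amour 64. Winner: Amour.
Anti-plurality — last-place votes: Her 9, Whiplash 0, Nomadland 7, Moonlight 8, Amour 1. Winner: Whiplash.
The two methods disagree.

no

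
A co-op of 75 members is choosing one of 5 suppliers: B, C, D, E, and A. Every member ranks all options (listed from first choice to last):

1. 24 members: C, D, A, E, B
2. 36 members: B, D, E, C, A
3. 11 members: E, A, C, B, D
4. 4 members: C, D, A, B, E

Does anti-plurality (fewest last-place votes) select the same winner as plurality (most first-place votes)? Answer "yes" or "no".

Anti-plurality — last-place votes: B 24, C 0, D 11, E 4, A 36. Winner: C.
Plurality — first-place votes: B 36, C 28, D 0, E 11, A 0. Winner: B.
The two methods disagree.

no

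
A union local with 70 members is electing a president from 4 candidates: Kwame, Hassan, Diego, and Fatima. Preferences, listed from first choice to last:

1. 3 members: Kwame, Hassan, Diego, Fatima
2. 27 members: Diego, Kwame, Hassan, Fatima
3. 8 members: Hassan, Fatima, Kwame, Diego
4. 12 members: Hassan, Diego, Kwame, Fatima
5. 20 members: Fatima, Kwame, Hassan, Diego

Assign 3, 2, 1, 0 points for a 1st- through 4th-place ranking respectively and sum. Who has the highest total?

Kwame

Kwame: 3·3 + 27·2 + 8·1 + 12·1 + 20·2 = 123
Hassan: 3·2 + 27·1 + 8·3 + 12·3 + 20·1 = 113
Diego: 3·1 + 27·3 + 8·0 + 12·2 + 20·0 = 108
Fatima: 3·0 + 27·0 + 8·2 + 12·0 + 20·3 = 76
Kwame has the highest Borda score (123).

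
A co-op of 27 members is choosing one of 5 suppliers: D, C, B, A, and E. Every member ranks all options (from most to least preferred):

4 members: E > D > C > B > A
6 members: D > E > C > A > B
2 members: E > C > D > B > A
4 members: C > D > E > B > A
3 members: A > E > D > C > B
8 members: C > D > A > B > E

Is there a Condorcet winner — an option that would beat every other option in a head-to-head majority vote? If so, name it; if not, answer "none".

Checking pairwise contests:
C beats D 14–13.
E beats C 15–12.
D beats B 27–0.
D beats A 24–3.
D beats E 18–9.
Every option loses at least one head-to-head, so there is no Condorcet winner.

none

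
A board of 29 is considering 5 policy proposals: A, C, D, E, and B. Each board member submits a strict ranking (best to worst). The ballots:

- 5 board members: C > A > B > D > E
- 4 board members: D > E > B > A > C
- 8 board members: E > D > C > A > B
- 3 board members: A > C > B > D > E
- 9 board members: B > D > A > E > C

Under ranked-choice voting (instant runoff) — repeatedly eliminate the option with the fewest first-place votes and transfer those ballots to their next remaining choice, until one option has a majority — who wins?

Round 1: A 3, C 5, D 4, E 8, B 9. Eliminate A.
Round 2: C 8, D 4, E 8, B 9. Eliminate D.
Round 3: C 8, E 12, B 9. Eliminate C.
Round 4: E 12, B 17. B has a majority.

B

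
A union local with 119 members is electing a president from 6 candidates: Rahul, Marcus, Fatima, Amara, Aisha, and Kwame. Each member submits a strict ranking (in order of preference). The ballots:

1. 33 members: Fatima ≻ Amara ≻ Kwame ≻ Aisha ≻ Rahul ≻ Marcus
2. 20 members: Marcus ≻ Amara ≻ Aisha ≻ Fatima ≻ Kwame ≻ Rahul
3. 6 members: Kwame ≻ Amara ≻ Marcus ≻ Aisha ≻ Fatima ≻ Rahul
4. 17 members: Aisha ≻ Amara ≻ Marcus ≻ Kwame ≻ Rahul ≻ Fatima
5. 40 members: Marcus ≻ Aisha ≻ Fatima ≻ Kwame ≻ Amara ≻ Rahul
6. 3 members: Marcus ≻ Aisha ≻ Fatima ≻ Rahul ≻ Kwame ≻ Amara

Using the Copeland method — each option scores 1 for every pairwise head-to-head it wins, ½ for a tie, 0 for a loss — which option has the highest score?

Rahul: loses to Marcus, Fatima, Amara, Aisha, and Kwame → score 0.
Marcus: beats Rahul, Fatima, Amara, Aisha, and Kwame → score 5.
Fatima: beats Rahul, Amara, and Kwame; loses to Marcus and Aisha → score 3.
Amara: beats Rahul and Kwame; loses to Marcus, Fatima, and Aisha → score 2.
Aisha: beats Rahul, Fatima, Amara, and Kwame; loses to Marcus → score 4.
Kwame: beats Rahul; loses to Marcus, Fatima, Amara, and Aisha → score 1.
Marcus has the best pairwise record.

Marcus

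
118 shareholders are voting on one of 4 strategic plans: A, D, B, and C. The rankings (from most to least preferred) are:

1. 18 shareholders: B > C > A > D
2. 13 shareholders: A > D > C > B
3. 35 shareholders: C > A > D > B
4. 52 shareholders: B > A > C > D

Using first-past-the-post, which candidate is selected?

First-place votes: A 13, D 0, B 70, C 35.
B has the most first-place votes.

B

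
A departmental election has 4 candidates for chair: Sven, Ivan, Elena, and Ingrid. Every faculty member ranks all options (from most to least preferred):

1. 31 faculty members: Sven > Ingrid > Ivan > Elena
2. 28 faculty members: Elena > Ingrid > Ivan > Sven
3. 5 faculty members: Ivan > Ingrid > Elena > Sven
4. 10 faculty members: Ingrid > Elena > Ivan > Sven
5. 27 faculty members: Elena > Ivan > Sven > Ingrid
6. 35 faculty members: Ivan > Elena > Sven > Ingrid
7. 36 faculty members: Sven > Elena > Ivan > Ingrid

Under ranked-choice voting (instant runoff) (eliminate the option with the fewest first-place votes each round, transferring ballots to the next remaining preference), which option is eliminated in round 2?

Round 1: Sven 67, Ivan 40, Elena 55, Ingrid 10. Eliminate Ingrid.
Round 2: Sven 67, Ivan 40, Elena 65. Eliminate Ivan.

Ivan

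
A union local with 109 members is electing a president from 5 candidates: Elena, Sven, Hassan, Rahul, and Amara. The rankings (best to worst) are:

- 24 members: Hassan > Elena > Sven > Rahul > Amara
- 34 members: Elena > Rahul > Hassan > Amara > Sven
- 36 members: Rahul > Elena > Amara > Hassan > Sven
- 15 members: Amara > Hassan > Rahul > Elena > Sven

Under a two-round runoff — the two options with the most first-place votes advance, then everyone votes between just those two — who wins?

Elena

Round 1 first-place votes: Elena 34, Sven 0, Hassan 24, Rahul 36, Amara 15.
Rahul and Elena advance.
Runoff: Rahul is preferred to Elena by 51 voters; Elena by 58.
Elena wins the runoff.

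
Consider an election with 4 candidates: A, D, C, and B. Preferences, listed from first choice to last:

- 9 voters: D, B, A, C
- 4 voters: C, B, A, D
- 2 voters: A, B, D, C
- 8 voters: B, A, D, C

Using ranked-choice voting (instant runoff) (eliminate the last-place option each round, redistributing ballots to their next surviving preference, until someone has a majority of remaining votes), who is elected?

Round 1: A 2, D 9, C 4, B 8. Eliminate A.
Round 2: D 9, C 4, B 10. Eliminate C.
Round 3: D 9, B 14. B has a majority.

B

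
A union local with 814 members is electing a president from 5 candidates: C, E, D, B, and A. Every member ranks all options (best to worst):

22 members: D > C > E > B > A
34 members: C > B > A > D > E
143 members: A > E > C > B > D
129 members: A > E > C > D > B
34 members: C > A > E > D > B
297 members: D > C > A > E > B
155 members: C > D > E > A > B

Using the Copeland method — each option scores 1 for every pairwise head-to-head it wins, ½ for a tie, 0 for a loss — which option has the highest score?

C: beats E, D, B, and A → score 4.
E: beats B; loses to C, D, and A → score 1.
D: beats E, B, and A; loses to C → score 3.
B: loses to C, E, D, and A → score 0.
A: beats E and B; loses to C and D → score 2.
C has the best pairwise record.

C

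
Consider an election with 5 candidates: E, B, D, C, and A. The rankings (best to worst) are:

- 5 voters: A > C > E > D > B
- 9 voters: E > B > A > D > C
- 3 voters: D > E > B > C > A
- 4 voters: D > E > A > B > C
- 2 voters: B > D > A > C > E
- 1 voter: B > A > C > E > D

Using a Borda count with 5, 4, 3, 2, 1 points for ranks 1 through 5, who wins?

E: 5·3 + 9·5 + 3·4 + 4·4 + 2·1 + 1·2 = 92
B: 5·1 + 9·4 + 3·3 + 4·2 + 2·5 + 1·5 = 73
D: 5·2 + 9·2 + 3·5 + 4·5 + 2·4 + 1·1 = 72
C: 5·4 + 9·1 + 3·2 + 4·1 + 2·2 + 1·3 = 46
A: 5·5 + 9·3 + 3·1 + 4·3 + 2·3 + 1·4 = 77
E has the highest Borda score (92).

E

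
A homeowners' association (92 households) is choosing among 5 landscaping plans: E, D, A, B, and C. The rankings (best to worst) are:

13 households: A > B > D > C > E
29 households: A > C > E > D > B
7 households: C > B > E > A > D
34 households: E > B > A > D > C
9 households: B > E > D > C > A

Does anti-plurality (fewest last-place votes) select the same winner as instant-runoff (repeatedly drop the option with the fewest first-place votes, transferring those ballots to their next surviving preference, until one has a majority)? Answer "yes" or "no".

Anti-plurality — last-place votes: E 13, D 7, A 9, B 29, C 34. Winner: D.
Instant-runoff — R1 E 34, D 0, A 42, B 9, C 7 (D out); R2 E 34, A 42, B 9, C 7 (C out); R3 E 34, A 42, B 16 (B out); R4 E 50, A 42 (E winner). Winner: E.
The two methods disagree.

no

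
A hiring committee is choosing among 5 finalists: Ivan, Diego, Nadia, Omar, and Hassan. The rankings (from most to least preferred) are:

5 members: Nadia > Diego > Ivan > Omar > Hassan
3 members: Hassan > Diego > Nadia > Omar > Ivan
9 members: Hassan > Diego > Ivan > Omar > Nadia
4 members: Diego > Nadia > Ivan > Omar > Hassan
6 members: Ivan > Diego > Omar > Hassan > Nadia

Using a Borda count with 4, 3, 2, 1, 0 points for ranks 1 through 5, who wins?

Ivan: 5·2 + 3·0 + 9·2 + 4·2 + 6·4 = 60
Diego: 5·3 + 3·3 + 9·3 + 4·4 + 6·3 = 85
Nadia: 5·4 + 3·2 + 9·0 + 4·3 + 6·0 = 38
Omar: 5·1 + 3·1 + 9·1 + 4·1 + 6·2 = 33
Hassan: 5·0 + 3·4 + 9·4 + 4·0 + 6·1 = 54
Diego has the highest Borda score (85).

Diego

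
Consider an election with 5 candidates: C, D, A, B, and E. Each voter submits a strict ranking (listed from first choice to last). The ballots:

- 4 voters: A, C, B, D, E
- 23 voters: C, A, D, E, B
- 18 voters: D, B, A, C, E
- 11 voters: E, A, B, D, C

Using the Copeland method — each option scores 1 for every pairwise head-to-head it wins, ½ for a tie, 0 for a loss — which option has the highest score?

A

C: beats E; loses to D, A, and B → score 1.
D: beats C, B, and E; loses to A → score 3.
A: beats C, D, B, and E → score 4.
B: beats C; loses to D, A, and E → score 1.
E: beats B; loses to C, D, and A → score 1.
A has the best pairwise record.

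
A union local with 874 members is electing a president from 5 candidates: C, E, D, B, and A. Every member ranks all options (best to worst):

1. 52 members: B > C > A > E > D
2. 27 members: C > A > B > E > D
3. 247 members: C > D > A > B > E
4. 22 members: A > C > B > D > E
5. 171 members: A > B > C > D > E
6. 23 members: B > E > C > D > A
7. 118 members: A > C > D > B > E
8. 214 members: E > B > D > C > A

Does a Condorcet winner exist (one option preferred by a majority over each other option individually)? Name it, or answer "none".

none

Checking pairwise contests:
B beats C 460–414.
C beats E 637–237.
C beats D 660–214.
A beats B 585–289.
C beats A 563–311.
Every option loses at least one head-to-head, so there is no Condorcet winner.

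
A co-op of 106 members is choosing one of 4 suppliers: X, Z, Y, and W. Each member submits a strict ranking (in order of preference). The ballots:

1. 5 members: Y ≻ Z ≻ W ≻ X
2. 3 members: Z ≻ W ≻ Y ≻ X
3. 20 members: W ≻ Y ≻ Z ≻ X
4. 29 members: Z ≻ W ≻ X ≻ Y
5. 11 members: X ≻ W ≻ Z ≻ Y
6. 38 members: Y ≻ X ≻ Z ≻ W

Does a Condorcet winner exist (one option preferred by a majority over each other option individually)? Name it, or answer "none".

none

Checking pairwise contests:
Z beats X 57–49.
Y beats Z 63–43.
W beats Y 63–43.
Z beats W 75–31.
Every option loses at least one head-to-head, so there is no Condorcet winner.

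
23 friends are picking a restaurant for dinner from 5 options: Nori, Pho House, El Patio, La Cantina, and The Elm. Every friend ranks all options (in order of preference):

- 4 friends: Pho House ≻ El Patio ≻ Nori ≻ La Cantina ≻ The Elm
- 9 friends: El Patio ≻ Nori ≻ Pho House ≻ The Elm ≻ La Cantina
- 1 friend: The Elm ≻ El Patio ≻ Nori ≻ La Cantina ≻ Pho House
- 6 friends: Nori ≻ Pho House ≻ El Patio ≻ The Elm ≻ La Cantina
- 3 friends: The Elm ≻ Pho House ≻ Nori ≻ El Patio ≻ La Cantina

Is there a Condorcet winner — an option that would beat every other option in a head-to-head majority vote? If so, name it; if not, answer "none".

Checking pairwise contests:
El Patio beats Nori 14–9.
Nori beats Pho House 16–7.
Pho House beats El Patio 13–10.
Nori beats La Cantina 23–0.
Nori beats The Elm 19–4.
Every option loses at least one head-to-head, so there is no Condorcet winner.

none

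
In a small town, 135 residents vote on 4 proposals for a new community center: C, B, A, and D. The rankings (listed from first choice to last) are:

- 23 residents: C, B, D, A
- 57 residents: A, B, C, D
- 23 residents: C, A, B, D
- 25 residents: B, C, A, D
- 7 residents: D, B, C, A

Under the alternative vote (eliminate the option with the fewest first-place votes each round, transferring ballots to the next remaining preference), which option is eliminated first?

D

Round 1: C 46, B 25, A 57, D 7. Eliminate D.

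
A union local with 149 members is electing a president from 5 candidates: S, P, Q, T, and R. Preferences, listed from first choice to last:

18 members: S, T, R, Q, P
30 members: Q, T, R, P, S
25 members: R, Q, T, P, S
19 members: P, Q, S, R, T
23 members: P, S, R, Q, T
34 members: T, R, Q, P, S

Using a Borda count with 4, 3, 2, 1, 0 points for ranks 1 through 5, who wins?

S: 18·4 + 30·0 + 25·0 + 19·2 + 23·3 + 34·0 = 179
P: 18·0 + 30·1 + 25·1 + 19·4 + 23·4 + 34·1 = 257
Q: 18·1 + 30·4 + 25·3 + 19·3 + 23·1 + 34·2 = 361
T: 18·3 + 30·3 + 25·2 + 19·0 + 23·0 + 34·4 = 330
R: 18·2 + 30·2 + 25·4 + 19·1 + 23·2 + 34·3 = 363
R has the highest Borda score (363).

R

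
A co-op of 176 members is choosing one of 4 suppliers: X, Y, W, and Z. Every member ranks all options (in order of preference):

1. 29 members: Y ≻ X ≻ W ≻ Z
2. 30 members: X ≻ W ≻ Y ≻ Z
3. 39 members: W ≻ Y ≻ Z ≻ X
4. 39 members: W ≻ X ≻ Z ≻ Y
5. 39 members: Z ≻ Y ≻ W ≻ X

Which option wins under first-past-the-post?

First-place votes: X 30, Y 29, W 78, Z 39.
W has the most first-place votes.

W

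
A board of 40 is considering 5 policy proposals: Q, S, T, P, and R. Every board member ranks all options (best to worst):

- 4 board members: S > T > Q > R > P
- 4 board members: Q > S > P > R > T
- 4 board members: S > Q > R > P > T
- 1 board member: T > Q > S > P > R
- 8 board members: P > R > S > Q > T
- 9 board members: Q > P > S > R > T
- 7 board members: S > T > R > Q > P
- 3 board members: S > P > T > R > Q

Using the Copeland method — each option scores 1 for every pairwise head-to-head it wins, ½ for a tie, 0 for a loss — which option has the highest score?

S

Q: beats T, P, and R; loses to S → score 3.
S: beats Q, T, P, and R → score 4.
T: loses to Q, S, P, and R → score 0.
P: beats T and R; loses to Q and S → score 2.
R: beats T; loses to Q, S, and P → score 1.
S has the best pairwise record.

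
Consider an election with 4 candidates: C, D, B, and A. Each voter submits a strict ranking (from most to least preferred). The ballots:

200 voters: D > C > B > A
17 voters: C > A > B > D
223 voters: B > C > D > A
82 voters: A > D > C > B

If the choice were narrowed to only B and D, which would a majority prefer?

D

Voters preferring B to D: 240; preferring D to B: 282.
D wins the head-to-head.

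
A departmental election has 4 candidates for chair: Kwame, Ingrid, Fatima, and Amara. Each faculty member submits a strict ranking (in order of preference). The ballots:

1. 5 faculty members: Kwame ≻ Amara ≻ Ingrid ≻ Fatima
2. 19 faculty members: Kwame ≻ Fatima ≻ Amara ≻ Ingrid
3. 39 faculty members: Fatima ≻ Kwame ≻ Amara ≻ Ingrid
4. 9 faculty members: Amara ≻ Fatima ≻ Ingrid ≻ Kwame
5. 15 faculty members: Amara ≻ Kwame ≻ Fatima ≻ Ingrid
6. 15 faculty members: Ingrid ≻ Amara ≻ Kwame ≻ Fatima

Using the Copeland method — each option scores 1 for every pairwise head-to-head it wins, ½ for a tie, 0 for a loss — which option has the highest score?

Kwame: beats Ingrid, Fatima, and Amara → score 3.
Ingrid: loses to Kwame, Fatima, and Amara → score 0.
Fatima: beats Ingrid and Amara; loses to Kwame → score 2.
Amara: beats Ingrid; loses to Kwame and Fatima → score 1.
Kwame has the best pairwise record.

Kwame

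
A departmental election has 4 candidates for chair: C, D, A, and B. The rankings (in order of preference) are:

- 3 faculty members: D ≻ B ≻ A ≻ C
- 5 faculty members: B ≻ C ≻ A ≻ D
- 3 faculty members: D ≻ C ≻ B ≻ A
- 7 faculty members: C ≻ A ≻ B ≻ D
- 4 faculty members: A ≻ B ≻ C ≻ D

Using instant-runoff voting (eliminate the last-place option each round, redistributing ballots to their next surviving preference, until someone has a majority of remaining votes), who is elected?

B

Round 1: C 7, D 6, A 4, B 5. Eliminate A.
Round 2: C 7, D 6, B 9. Eliminate D.
Round 3: C 10, B 12. B has a majority.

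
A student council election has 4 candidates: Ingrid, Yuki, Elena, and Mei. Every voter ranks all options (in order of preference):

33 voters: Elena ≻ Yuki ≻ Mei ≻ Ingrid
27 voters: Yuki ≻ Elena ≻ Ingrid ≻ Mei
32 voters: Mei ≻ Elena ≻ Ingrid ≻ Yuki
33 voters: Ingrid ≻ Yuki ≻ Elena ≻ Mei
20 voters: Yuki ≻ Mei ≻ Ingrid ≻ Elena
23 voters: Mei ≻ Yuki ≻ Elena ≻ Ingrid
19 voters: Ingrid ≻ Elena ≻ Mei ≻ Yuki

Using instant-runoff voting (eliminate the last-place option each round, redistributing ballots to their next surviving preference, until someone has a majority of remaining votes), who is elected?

Round 1: Ingrid 52, Yuki 47, Elena 33, Mei 55. Eliminate Elena.
Round 2: Ingrid 52, Yuki 80, Mei 55. Eliminate Ingrid.
Round 3: Yuki 113, Mei 74. Yuki has a majority.

Yuki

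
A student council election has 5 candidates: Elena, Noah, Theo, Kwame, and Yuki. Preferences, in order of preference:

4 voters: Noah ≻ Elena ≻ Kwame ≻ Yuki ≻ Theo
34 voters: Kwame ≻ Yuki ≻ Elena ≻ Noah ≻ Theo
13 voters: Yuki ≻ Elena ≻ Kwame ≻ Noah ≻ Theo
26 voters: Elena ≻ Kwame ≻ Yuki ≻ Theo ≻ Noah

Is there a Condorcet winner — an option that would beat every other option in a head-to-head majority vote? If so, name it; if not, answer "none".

Checking pairwise contests:
Yuki beats Elena 47–30.
Elena beats Noah 73–4.
Elena beats Theo 77–0.
Elena beats Kwame 43–34.
Kwame beats Yuki 64–13.
Every option loses at least one head-to-head, so there is no Condorcet winner.

none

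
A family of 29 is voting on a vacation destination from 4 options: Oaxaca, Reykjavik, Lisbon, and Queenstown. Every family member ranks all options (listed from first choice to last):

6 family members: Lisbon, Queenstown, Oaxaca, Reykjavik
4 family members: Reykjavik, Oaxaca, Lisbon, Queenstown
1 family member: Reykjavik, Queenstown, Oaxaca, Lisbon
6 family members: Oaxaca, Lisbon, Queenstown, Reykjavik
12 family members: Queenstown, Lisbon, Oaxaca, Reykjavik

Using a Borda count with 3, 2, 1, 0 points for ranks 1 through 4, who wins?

Lisbon

Oaxaca: 6·1 + 4·2 + 1·1 + 6·3 + 12·1 = 45
Reykjavik: 6·0 + 4·3 + 1·3 + 6·0 + 12·0 = 15
Lisbon: 6·3 + 4·1 + 1·0 + 6·2 + 12·2 = 58
Queenstown: 6·2 + 4·0 + 1·2 + 6·1 + 12·3 = 56
Lisbon has the highest Borda score (58).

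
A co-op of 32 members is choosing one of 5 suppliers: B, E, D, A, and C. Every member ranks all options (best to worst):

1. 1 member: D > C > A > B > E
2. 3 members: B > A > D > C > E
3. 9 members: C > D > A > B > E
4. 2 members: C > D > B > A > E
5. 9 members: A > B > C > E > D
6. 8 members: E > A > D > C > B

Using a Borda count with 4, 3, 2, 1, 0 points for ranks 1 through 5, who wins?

B: 1·1 + 3·4 + 9·1 + 2·2 + 9·3 + 8·0 = 53
E: 1·0 + 3·0 + 9·0 + 2·0 + 9·1 + 8·4 = 41
D: 1·4 + 3·2 + 9·3 + 2·3 + 9·0 + 8·2 = 59
A: 1·2 + 3·3 + 9·2 + 2·1 + 9·4 + 8·3 = 91
C: 1·3 + 3·1 + 9·4 + 2·4 + 9·2 + 8·1 = 76
A has the highest Borda score (91).

A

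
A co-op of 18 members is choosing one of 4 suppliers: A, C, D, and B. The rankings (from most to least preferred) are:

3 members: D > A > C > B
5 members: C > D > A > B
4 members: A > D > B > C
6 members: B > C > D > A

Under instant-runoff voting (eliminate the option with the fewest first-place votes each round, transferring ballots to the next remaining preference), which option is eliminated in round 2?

Round 1: A 4, C 5, D 3, B 6. Eliminate D.
Round 2: A 7, C 5, B 6. Eliminate C.

C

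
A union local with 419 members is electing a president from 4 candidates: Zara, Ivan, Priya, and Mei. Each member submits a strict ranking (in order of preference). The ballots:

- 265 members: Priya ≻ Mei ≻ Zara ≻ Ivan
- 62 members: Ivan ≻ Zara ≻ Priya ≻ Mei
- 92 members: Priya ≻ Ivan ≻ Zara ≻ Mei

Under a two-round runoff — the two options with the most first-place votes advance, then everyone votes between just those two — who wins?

Priya

Round 1 first-place votes: Zara 0, Ivan 62, Priya 357, Mei 0.
Priya and Ivan advance.
Runoff: Priya is preferred to Ivan by 357 voters; Ivan by 62.
Priya wins the runoff.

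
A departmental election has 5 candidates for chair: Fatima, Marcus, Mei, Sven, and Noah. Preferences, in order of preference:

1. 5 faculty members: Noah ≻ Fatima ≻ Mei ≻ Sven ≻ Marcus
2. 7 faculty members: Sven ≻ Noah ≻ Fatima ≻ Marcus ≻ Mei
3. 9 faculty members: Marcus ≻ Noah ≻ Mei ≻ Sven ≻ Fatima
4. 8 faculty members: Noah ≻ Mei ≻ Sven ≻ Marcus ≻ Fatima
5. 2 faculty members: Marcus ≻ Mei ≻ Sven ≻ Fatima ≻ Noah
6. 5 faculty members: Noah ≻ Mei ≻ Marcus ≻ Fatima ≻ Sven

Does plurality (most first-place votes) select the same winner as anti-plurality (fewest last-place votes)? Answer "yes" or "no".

Plurality — first-place votes: Fatima 0, Marcus 11, Mei 0, Sven 7, Noah 18. Winner: Noah.
Anti-plurality — last-place votes: Fatima 17, Marcus 5, Mei 7, Sven 5, Noah 2. Winner: Noah.
The two methods agree.

yes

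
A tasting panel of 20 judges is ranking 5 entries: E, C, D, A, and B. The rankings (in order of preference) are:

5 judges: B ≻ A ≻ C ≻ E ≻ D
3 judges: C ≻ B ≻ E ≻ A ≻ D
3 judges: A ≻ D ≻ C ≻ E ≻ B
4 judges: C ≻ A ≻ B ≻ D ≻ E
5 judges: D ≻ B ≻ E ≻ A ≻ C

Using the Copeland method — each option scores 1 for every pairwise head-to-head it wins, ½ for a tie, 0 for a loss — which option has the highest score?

E: loses to C, D, A, and B → score 0.
C: beats E and D; ties B; loses to A → score 2.5.
D: beats E; loses to C, A, and B → score 1.
A: beats E, C, and D; loses to B → score 3.
B: beats E, D, and A; ties C → score 3.5.
B has the best pairwise record.

B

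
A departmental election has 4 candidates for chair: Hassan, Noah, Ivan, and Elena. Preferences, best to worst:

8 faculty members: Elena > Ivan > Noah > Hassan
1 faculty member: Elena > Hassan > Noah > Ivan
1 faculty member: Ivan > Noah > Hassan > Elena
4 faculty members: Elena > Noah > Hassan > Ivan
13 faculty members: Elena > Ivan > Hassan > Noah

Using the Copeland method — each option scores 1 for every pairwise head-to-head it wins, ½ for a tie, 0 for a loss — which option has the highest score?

Hassan: beats Noah; loses to Ivan and Elena → score 1.
Noah: loses to Hassan, Ivan, and Elena → score 0.
Ivan: beats Hassan and Noah; loses to Elena → score 2.
Elena: beats Hassan, Noah, and Ivan → score 3.
Elena has the best pairwise record.

Elena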